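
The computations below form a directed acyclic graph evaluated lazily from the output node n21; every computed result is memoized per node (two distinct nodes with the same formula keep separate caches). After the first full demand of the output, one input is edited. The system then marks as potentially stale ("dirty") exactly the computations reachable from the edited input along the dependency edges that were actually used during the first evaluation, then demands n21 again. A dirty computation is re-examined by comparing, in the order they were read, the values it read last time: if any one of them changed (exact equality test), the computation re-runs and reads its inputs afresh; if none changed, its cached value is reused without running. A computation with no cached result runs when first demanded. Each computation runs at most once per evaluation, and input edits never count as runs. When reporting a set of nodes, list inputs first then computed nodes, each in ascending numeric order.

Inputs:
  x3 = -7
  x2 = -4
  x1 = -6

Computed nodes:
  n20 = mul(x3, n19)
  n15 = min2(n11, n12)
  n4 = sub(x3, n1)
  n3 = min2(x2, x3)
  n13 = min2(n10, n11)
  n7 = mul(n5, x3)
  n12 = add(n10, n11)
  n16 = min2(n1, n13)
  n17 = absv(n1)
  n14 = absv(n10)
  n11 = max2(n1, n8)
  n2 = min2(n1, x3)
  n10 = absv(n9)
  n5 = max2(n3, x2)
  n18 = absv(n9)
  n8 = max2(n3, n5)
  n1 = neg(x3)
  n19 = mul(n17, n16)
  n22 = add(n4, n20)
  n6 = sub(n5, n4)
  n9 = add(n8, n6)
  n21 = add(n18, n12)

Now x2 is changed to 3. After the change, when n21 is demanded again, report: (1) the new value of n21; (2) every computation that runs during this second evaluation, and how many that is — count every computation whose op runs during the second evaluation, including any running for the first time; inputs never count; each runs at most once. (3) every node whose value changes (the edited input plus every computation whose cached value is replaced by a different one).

First demand of the output computes:
  n1 = neg(-7) = 7
  n3 = min2(-4, -7) = -7
  n4 = sub(-7, 7) = -14
  n5 = max2(-7, -4) = -4
  n6 = sub(-4, -14) = 10
  n8 = max2(-7, -4) = -4
  n9 = add(-4, 10) = 6
  n10 = absv(6) = 6
  n11 = max2(7, -4) = 7
  n12 = add(6, 7) = 13
  n18 = absv(6) = 6
  n21 = add(6, 13) = 19

After the edit, cleaning proceeds:
  n3: a read changed (x2 -4->3) — executes, giving -7 — identical to its old value.
  n5: a read changed (x2 -4->3) — executes, giving 3.
  n6: a read changed (n5 -4->3) — executes, giving 17.
  n8: a read changed (n5 -4->3) — executes, giving 3.
  n9: a read changed (n8 -4->3; n6 10->17) — executes, giving 20.
  n10: a read changed (n9 6->20) — executes, giving 20.
  n11: a read changed (n8 -4->3) — executes, giving 7 — identical to its old value.
  n12: a read changed (n10 6->20) — executes, giving 27.
  n18: a read changed (n9 6->20) — executes, giving 20.
  n21: a read changed (n18 6->20; n12 13->27) — executes, giving 47.

Demanding n21 again yields 47.
10 computations run: n3, n5, n6, n8, n9, n10, n11, n12, n18, n21.
The nodes whose values change: x2, n5, n6, n8, n9, n10, n12, n18, n21.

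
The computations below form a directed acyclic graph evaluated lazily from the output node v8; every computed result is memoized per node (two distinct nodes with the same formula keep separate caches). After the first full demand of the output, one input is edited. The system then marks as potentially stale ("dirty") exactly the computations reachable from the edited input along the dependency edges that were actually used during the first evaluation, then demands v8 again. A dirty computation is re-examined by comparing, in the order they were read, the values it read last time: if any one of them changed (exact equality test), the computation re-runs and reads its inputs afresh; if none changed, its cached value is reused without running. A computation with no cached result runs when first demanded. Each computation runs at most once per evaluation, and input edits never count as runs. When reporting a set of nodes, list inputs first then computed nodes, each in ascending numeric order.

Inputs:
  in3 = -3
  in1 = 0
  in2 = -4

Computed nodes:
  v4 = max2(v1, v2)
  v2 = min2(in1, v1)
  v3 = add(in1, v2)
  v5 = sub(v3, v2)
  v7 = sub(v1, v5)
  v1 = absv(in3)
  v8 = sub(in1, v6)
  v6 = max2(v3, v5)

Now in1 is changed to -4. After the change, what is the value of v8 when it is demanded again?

Demanding v8 again yields 0.

First demand of the output computes:
  v1 = absv(-3) = 3
  v2 = min2(0, 3) = 0
  v3 = add(0, 0) = 0
  v5 = sub(0, 0) = 0
  v6 = max2(0, 0) = 0
  v8 = sub(0, 0) = 0

After the edit, cleaning proceeds:
  v2: a read changed (in1 0->-4) — executes, giving -4.
  v3: a read changed (in1 0->-4; v2 0->-4) — executes, giving -8.
  v5: a read changed (v3 0->-8; v2 0->-4) — executes, giving -4.
  v6: a read changed (v3 0->-8; v5 0->-4) — executes, giving -4.
  v8: a read changed (in1 0->-4; v6 0->-4) — executes, giving 0 — identical to its old value.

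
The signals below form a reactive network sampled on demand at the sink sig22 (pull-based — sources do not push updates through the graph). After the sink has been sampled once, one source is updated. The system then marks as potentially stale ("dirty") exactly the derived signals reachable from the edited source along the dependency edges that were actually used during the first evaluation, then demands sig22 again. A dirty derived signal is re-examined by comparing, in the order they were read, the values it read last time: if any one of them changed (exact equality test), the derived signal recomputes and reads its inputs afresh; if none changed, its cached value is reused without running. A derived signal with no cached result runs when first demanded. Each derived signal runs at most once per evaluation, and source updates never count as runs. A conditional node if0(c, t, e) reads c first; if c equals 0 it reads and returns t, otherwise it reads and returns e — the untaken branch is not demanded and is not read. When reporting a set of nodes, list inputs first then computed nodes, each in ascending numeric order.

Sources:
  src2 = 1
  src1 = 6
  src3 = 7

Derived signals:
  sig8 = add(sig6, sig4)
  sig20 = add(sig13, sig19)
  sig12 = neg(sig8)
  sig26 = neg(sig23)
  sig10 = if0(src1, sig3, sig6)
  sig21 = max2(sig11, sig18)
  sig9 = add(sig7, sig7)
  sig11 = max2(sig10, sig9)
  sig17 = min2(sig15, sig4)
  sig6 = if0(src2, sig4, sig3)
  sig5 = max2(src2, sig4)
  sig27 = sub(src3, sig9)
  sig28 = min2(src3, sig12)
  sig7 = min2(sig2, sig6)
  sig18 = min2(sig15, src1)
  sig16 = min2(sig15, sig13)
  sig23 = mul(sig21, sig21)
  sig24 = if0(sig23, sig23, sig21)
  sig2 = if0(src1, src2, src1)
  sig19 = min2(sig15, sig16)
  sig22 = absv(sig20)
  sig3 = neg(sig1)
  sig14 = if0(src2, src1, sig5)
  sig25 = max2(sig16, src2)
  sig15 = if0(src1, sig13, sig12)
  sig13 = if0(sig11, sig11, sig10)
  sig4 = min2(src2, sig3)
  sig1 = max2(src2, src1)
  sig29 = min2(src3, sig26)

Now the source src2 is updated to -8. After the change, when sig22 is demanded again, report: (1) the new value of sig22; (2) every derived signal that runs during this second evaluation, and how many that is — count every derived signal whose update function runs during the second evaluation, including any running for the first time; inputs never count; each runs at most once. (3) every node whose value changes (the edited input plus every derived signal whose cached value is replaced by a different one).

Initial pass — values computed on the first demand:
  sig1 = max2(1, 6) = 6
  sig2 = if0(src1=6 -> else branch src1) = 6
  sig3 = neg(6) = -6
  sig4 = min2(1, -6) = -6
  sig6 = if0(src2=1 -> else branch sig3) = -6
  sig7 = min2(6, -6) = -6
  sig8 = add(-6, -6) = -12
  sig9 = add(-6, -6) = -12
  sig10 = if0(src1=6 -> else branch sig6) = -6
  sig11 = max2(-6, -12) = -6
  sig12 = neg(-12) = 12
  sig13 = if0(sig11=-6 -> else branch sig10) = -6
  sig15 = if0(src1=6 -> else branch sig12) = 12
  sig16 = min2(12, -6) = -6
  sig19 = min2(12, -6) = -6
  sig20 = add(-6, -6) = -12
  sig22 = absv(-12) = 12

Second demand — change propagation:
  sig1: re-runs because src2 1->-8; new result 6 (unchanged).
  sig3: re-examined; everything it read last time is the same (sig1 unchanged) — cache -6 kept, no run.
  sig4: re-runs because src2 1->-8; new result -8.
  sig6: re-runs because src2 1->-8; new result -6 (unchanged).
  sig7: re-examined; everything it read last time is the same (sig2 unchanged, sig6 unchanged) — cache -6 kept, no run.
  sig8: re-runs because sig4 -6->-8; new result -14.
  sig9: re-examined; everything it read last time is the same (sig7 unchanged, sig7 unchanged) — cache -12 kept, no run.
  sig10: re-examined; everything it read last time is the same (src1 unchanged, sig6 unchanged) — cache -6 kept, no run.
  sig11: re-examined; everything it read last time is the same (sig10 unchanged, sig9 unchanged) — cache -6 kept, no run.
  sig12: re-runs because sig8 -12->-14; new result 14.
  sig13: re-examined; everything it read last time is the same (sig11 unchanged, sig10 unchanged) — cache -6 kept, no run.
  sig15: re-runs because sig12 12->14; new result 14.
  sig16: re-runs because sig15 12->14; new result -6 (unchanged).
  sig19: re-runs because sig15 12->14; new result -6 (unchanged).
  sig20: re-examined; everything it read last time is the same (sig13 unchanged, sig19 unchanged) — cache -12 kept, no run.
  sig22: re-examined; everything it read last time is the same (sig20 unchanged) — cache 12 kept, no run.

The important point: at sig3 every value read last time is unchanged, so the dirty flag clears without a run.

sig22 now evaluates to 12.
Run set: sig1, sig4, sig6, sig8, sig12, sig15, sig16, sig19 (8 run).
Changed values: src2, sig4, sig8, sig12, sig15.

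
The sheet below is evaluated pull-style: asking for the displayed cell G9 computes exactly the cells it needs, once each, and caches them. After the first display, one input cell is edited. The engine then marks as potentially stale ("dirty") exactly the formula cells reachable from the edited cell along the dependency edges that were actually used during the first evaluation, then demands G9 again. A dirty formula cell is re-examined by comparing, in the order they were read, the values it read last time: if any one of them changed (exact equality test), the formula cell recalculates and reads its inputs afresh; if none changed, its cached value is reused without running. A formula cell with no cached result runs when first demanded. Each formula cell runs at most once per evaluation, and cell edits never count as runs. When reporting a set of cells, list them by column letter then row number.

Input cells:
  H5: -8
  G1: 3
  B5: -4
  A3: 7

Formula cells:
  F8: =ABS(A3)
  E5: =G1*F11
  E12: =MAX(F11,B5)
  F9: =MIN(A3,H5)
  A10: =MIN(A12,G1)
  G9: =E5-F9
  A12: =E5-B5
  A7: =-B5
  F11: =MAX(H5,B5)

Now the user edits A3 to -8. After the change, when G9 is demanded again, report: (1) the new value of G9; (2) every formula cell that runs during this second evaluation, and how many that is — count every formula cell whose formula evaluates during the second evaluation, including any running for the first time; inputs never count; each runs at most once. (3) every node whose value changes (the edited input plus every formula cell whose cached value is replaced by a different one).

First demand of the output computes:
  F9 = MIN(7, -8) = -8
  F11 = MAX(-8, -4) = -4
  E5 = 3 * -4 = -12
  G9 = -12 - -8 = -4

After the edit, cleaning proceeds:
  F9: a read changed (A3 7->-8) — executes, giving -8 — identical to its old value.
  G9: dirty, but its reads are unchanged (E5 unchanged, F9 unchanged); cached -4 stands.

Note the absorption at F9: it re-runs yet its value is the same, leaving the output's value untouched.

Demanding G9 again yields -4.
1 formula cells run: F9.
The nodes whose values change: A3.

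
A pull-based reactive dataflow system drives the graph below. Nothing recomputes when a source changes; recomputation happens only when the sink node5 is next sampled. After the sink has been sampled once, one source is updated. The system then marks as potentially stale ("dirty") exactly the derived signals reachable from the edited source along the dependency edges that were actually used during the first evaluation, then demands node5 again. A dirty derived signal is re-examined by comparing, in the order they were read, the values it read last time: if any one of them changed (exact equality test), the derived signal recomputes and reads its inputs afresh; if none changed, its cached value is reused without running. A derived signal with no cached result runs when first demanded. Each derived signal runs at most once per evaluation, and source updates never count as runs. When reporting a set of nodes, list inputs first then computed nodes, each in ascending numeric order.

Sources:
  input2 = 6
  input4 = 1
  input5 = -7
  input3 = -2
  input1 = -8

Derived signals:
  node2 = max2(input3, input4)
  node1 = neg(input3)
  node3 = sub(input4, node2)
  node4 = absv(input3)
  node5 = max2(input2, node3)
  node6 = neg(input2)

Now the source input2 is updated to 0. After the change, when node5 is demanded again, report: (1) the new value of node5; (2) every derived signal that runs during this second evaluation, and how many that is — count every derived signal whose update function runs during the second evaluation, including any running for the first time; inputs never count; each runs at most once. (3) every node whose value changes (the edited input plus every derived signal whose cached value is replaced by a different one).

New value of node5: 0.
Derived signals that run: node5 — 1 in total.
Values that change: input2, node5.

First evaluation (everything demanded from the output):
  node2 = max2(-2, 1) = 1
  node3 = sub(1, 1) = 0
  node5 = max2(6, 0) = 6

Propagation after the edit:
  node5: runs — input2 6->0; result 0.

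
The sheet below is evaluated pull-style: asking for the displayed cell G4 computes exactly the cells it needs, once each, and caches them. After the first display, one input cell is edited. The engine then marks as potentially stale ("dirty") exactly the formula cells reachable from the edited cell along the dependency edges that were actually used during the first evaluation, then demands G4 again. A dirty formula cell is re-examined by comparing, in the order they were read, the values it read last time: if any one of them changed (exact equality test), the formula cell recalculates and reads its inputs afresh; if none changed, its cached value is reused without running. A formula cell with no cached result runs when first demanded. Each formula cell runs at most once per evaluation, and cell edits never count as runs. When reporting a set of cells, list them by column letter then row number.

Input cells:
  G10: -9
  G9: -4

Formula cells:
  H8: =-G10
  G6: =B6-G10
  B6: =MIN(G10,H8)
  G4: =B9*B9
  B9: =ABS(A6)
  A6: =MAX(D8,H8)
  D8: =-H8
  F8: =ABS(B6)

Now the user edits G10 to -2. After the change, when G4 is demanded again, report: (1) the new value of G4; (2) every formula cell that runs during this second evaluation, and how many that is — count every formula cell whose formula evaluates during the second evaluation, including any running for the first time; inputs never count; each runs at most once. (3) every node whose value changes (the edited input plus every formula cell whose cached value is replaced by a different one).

First demand of the output computes:
  H8 = -(-9) = 9
  D8 = -(9) = -9
  A6 = MAX(-9, 9) = 9
  B9 = ABS(9) = 9
  G4 = 9 * 9 = 81

After the edit, cleaning proceeds:
  H8: a read changed (G10 -9->-2) — executes, giving 2.
  D8: a read changed (H8 9->2) — executes, giving -2.
  A6: a read changed (D8 -9->-2; H8 9->2) — executes, giving 2.
  B9: a read changed (A6 9->2) — executes, giving 2.
  G4: a read changed (B9 9->2; B9 9->2) — executes, giving 4.

Demanding G4 again yields 4.
5 formula cells run: A6, B9, D8, G4, H8.
The nodes whose values change: A6, B9, D8, G4, G10, H8.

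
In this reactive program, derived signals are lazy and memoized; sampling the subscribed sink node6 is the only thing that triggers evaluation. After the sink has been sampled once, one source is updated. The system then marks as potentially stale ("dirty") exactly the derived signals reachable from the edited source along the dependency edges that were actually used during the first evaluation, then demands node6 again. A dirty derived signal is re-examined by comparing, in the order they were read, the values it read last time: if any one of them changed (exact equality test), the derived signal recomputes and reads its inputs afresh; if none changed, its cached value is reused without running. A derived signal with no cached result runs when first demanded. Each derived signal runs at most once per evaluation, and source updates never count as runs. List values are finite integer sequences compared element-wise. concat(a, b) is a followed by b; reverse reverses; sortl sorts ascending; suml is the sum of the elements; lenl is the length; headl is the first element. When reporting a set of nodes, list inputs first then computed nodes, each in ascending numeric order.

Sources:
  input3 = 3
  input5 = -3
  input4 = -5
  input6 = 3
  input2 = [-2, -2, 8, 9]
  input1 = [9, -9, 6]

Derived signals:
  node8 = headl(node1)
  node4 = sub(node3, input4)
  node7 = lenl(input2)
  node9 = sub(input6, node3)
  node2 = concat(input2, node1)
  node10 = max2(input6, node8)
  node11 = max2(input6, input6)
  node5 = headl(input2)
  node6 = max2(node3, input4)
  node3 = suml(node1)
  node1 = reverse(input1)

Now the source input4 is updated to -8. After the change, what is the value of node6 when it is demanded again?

First demand of the output computes:
  node1 = reverse([9, -9, 6]) = [6, -9, 9]
  node3 = suml([6, -9, 9]) = 6
  node6 = max2(6, -5) = 6

After the edit, cleaning proceeds:
  node6: a read changed (input4 -5->-8) — executes, giving 6 — identical to its old value.

Demanding node6 again yields 6.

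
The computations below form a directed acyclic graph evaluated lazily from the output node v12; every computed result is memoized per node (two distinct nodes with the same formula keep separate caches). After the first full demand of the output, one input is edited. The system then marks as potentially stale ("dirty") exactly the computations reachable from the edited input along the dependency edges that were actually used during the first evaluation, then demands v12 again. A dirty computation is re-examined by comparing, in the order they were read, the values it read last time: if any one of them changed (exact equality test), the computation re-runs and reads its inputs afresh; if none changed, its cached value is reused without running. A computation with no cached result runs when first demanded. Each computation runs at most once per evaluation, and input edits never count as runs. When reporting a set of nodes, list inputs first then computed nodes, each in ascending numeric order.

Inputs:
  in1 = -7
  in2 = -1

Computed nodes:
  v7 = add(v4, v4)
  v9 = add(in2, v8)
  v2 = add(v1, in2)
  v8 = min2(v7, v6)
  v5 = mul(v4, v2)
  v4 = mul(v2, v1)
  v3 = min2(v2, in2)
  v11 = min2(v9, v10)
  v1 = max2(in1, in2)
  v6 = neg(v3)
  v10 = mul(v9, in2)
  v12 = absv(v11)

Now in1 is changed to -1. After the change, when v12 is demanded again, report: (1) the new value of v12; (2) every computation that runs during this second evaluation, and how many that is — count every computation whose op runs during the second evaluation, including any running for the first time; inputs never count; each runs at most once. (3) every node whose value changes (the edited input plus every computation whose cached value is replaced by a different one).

First demand of the output computes:
  v1 = max2(-7, -1) = -1
  v2 = add(-1, -1) = -2
  v3 = min2(-2, -1) = -2
  v4 = mul(-2, -1) = 2
  v6 = neg(-2) = 2
  v7 = add(2, 2) = 4
  v8 = min2(4, 2) = 2
  v9 = add(-1, 2) = 1
  v10 = mul(1, -1) = -1
  v11 = min2(1, -1) = -1
  v12 = absv(-1) = 1

After the edit, cleaning proceeds:
  v1: a read changed (in1 -7->-1) — executes, giving -1 — identical to its old value.
  v2: dirty, but its reads are unchanged (v1 unchanged, in2 unchanged); cached -2 stands.
  v3: dirty, but its reads are unchanged (v2 unchanged, in2 unchanged); cached -2 stands.
  v4: dirty, but its reads are unchanged (v2 unchanged, v1 unchanged); cached 2 stands.
  v6: dirty, but its reads are unchanged (v3 unchanged); cached 2 stands.
  v7: dirty, but its reads are unchanged (v4 unchanged, v4 unchanged); cached 4 stands.
  v8: dirty, but its reads are unchanged (v7 unchanged, v6 unchanged); cached 2 stands.
  v9: dirty, but its reads are unchanged (in2 unchanged, v8 unchanged); cached 1 stands.
  v10: dirty, but its reads are unchanged (v9 unchanged, in2 unchanged); cached -1 stands.
  v11: dirty, but its reads are unchanged (v9 unchanged, v10 unchanged); cached -1 stands.
  v12: dirty, but its reads are unchanged (v11 unchanged); cached 1 stands.

Note the absorption at v1: it re-runs yet its value is the same, leaving the output's value untouched.

Demanding v12 again yields 1.
1 computations run: v1.
The nodes whose values change: in1.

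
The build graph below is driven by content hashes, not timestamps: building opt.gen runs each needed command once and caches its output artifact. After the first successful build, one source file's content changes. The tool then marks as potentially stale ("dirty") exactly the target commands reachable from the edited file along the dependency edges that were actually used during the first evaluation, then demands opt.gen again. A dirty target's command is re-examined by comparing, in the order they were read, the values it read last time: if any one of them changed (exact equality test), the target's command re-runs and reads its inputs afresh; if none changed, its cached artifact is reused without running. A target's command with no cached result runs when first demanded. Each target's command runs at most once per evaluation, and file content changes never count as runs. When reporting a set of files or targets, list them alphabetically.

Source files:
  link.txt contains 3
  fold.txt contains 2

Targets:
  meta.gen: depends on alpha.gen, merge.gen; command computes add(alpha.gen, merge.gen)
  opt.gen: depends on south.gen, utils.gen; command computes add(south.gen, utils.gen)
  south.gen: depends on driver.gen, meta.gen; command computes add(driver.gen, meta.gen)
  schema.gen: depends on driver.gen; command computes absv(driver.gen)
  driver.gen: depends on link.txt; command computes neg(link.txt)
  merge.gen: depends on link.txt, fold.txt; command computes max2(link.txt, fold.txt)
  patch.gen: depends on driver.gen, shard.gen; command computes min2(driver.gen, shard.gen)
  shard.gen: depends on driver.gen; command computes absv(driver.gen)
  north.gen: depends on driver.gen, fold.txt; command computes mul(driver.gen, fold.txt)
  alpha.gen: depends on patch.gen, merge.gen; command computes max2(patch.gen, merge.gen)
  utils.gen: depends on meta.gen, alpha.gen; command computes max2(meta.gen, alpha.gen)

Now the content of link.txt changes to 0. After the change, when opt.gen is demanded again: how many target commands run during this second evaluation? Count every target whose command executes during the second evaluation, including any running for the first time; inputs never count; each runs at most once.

Initial pass — values computed on the first demand:
  driver.gen = neg(3) = -3
  merge.gen = max2(3, 2) = 3
  shard.gen = absv(-3) = 3
  patch.gen = min2(-3, 3) = -3
  alpha.gen = max2(-3, 3) = 3
  meta.gen = add(3, 3) = 6
  south.gen = add(-3, 6) = 3
  utils.gen = max2(6, 3) = 6
  opt.gen = add(3, 6) = 9

Second demand — change propagation:
  driver.gen: re-runs because link.txt 3->0; new result 0.
  merge.gen: re-runs because link.txt 3->0; new result 2.
  shard.gen: re-runs because driver.gen -3->0; new result 0.
  patch.gen: re-runs because driver.gen -3->0; shard.gen 3->0; new result 0.
  alpha.gen: re-runs because patch.gen -3->0; merge.gen 3->2; new result 2.
  meta.gen: re-runs because alpha.gen 3->2; merge.gen 3->2; new result 4.
  south.gen: re-runs because driver.gen -3->0; meta.gen 6->4; new result 4.
  utils.gen: re-runs because meta.gen 6->4; alpha.gen 3->2; new result 4.
  opt.gen: re-runs because south.gen 3->4; utils.gen 6->4; new result 8.

Run set: alpha.gen, driver.gen, merge.gen, meta.gen, opt.gen, patch.gen, shard.gen, south.gen, utils.gen (9 run).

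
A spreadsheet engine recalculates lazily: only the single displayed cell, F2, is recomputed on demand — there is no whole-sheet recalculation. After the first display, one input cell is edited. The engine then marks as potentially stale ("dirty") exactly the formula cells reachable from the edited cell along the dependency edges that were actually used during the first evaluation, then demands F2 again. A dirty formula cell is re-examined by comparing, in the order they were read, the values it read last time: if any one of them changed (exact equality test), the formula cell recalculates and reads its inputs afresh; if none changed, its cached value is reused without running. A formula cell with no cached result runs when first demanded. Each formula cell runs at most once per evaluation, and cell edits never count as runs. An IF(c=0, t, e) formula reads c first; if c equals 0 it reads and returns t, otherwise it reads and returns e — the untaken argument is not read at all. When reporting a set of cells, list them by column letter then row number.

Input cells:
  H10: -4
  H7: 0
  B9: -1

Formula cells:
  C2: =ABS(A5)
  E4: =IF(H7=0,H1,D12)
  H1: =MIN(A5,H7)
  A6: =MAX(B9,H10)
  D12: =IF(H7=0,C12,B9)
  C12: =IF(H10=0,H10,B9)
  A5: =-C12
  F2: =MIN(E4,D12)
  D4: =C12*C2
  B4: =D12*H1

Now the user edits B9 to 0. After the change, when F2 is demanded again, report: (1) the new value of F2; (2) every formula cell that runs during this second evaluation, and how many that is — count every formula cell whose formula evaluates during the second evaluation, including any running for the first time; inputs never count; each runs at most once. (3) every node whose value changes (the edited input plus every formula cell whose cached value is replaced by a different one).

First evaluation (everything demanded from the output):
  C12 = IF(H10=0: H10=-4 -> else branch B9) = -1
  A5 = -(-1) = 1
  D12 = IF(H7=0: H7=0 -> then branch C12) = -1
  H1 = MIN(1, 0) = 0
  E4 = IF(H7=0: H7=0 -> then branch H1) = 0
  F2 = MIN(0, -1) = -1

Propagation after the edit:
  C12: runs — B9 -1->0; result 0.
  A5: runs — C12 -1->0; result 0.
  D12: runs — C12 -1->0; result 0.
  H1: runs — A5 1->0; result 0 (same value as before).
  E4: checked — values it read are unchanged (H7 unchanged, H1 unchanged); reused cached 0 without running.
  F2: runs — D12 -1->0; result 0.

Key observation: the cutoff stops propagation at E4 — its inputs' values are unchanged, so it reuses its cache.

New value of F2: 0.
Formula cells that run: A5, C12, D12, F2, H1 — 5 in total.
Values that change: A5, B9, C12, D12, F2.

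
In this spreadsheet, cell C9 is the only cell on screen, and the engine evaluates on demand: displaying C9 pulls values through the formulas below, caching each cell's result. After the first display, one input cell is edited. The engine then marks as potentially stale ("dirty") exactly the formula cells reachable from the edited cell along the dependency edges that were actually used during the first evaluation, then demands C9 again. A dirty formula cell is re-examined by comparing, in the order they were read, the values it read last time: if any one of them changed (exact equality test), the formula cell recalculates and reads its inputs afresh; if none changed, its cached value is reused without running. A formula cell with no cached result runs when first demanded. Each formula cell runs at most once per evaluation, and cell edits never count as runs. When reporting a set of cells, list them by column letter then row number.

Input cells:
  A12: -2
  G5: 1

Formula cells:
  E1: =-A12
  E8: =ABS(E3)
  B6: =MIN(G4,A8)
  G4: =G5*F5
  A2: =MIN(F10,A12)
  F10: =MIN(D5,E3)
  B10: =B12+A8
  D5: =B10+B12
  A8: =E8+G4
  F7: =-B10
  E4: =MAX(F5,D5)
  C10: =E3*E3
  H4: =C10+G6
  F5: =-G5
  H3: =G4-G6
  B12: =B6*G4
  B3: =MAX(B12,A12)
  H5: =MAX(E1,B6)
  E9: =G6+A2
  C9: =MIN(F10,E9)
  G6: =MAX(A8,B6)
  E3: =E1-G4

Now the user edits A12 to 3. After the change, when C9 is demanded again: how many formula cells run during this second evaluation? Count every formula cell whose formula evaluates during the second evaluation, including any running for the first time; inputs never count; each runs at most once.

Initial pass — values computed on the first demand:
  E1 = -(-2) = 2
  F5 = -(1) = -1
  G4 = 1 * -1 = -1
  E3 = 2 - -1 = 3
  E8 = ABS(3) = 3
  A8 = 3 + -1 = 2
  B6 = MIN(-1, 2) = -1
  B12 = -1 * -1 = 1
  B10 = 1 + 2 = 3
  D5 = 3 + 1 = 4
  F10 = MIN(4, 3) = 3
  A2 = MIN(3, -2) = -2
  G6 = MAX(2, -1) = 2
  E9 = 2 + -2 = 0
  C9 = MIN(3, 0) = 0

Second demand — change propagation:
  E1: re-runs because A12 -2->3; new result -3.
  E3: re-runs because E1 2->-3; new result -2.
  E8: re-runs because E3 3->-2; new result 2.
  A8: re-runs because E8 3->2; new result 1.
  B6: re-runs because A8 2->1; new result -1 (unchanged).
  B12: re-examined; everything it read last time is the same (B6 unchanged, G4 unchanged) — cache 1 kept, no run.
  B10: re-runs because A8 2->1; new result 2.
  D5: re-runs because B10 3->2; new result 3.
  F10: re-runs because D5 4->3; E3 3->-2; new result -2.
  A2: re-runs because F10 3->-2; A12 -2->3; new result -2 (unchanged).
  G6: re-runs because A8 2->1; new result 1.
  E9: re-runs because G6 2->1; new result -1.
  C9: re-runs because F10 3->-2; E9 0->-1; new result -2.

The important point: at B12 every value read last time is unchanged, so the dirty flag clears without a run.

Run set: A2, A8, B6, B10, C9, D5, E1, E3, E8, E9, F10, G6 (12 run).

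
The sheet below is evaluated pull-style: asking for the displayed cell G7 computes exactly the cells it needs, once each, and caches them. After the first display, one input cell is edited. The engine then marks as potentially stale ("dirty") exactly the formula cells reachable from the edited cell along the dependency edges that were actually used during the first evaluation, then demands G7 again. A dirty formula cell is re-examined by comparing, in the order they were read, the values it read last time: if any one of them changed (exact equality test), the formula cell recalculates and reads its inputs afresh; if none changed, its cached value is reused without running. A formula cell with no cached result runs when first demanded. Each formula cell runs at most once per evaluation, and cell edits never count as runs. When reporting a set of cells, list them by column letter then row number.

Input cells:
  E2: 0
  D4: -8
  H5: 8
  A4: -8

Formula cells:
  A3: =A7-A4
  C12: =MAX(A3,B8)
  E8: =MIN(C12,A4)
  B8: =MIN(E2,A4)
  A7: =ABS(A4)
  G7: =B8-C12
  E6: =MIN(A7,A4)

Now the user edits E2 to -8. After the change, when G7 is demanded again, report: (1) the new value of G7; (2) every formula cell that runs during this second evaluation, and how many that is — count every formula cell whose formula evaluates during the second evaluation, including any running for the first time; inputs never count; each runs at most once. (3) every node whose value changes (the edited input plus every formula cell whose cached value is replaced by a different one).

Demanding G7 again yields -24.
1 formula cells run: B8.
The nodes whose values change: E2.
Note the absorption at B8: it re-runs yet its value is the same, leaving the output's value untouched.

First demand of the output computes:
  A7 = ABS(-8) = 8
  A3 = 8 - -8 = 16
  B8 = MIN(0, -8) = -8
  C12 = MAX(16, -8) = 16
  G7 = -8 - 16 = -24

After the edit, cleaning proceeds:
  B8: a read changed (E2 0->-8) — executes, giving -8 — identical to its old value.
  C12: dirty, but its reads are unchanged (A3 unchanged, B8 unchanged); cached 16 stands.
  G7: dirty, but its reads are unchanged (B8 unchanged, C12 unchanged); cached -24 stands.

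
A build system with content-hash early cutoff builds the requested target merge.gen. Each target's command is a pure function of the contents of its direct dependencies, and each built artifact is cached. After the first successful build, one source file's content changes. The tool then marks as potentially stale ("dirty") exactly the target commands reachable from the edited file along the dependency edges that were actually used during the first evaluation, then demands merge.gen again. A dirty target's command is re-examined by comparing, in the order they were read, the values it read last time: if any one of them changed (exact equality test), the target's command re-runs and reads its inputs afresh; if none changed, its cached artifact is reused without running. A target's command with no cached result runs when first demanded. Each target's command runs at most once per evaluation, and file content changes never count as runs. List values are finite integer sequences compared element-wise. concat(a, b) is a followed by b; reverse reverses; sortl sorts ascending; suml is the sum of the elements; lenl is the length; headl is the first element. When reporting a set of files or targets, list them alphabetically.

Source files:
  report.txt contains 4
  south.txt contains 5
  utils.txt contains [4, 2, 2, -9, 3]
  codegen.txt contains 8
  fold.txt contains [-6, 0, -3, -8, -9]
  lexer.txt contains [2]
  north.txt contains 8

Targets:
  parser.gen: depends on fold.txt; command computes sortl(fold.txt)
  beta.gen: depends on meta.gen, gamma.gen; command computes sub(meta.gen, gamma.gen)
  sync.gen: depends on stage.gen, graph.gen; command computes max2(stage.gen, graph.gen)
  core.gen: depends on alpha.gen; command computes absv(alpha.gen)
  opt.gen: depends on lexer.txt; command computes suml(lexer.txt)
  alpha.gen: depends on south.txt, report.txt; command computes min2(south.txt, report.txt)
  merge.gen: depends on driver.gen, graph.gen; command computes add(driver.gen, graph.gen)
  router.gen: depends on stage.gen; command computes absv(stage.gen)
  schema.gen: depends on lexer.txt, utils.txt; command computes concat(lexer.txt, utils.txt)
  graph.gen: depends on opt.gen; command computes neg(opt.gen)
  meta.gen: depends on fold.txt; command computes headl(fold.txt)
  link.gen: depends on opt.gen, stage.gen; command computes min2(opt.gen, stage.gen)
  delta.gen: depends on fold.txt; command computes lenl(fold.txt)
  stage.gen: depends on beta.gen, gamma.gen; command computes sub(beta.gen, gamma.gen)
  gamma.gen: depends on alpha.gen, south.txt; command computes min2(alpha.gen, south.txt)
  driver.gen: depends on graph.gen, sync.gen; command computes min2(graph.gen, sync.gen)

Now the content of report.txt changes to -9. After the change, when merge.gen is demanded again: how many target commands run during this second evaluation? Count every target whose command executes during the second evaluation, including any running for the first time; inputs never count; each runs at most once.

Target commands that run: alpha.gen, beta.gen, driver.gen, gamma.gen, stage.gen, sync.gen — 6 in total.
Key observation: the change is absorbed at driver.gen — it re-runs but produces the same value, and the output's value is unchanged.

First evaluation (everything demanded from the output):
  alpha.gen = min2(5, 4) = 4
  gamma.gen = min2(4, 5) = 4
  meta.gen = headl([-6, 0, -3, -8, -9]) = -6
  beta.gen = sub(-6, 4) = -10
  opt.gen = suml([2]) = 2
  graph.gen = neg(2) = -2
  stage.gen = sub(-10, 4) = -14
  sync.gen = max2(-14, -2) = -2
  driver.gen = min2(-2, -2) = -2
  merge.gen = add(-2, -2) = -4

Propagation after the edit:
  alpha.gen: runs — report.txt 4->-9; result -9.
  gamma.gen: runs — alpha.gen 4->-9; result -9.
  beta.gen: runs — gamma.gen 4->-9; result 3.
  stage.gen: runs — beta.gen -10->3; gamma.gen 4->-9; result 12.
  sync.gen: runs — stage.gen -14->12; result 12.
  driver.gen: runs — sync.gen -2->12; result -2 (same value as before).
  merge.gen: checked — values it read are unchanged (driver.gen unchanged, graph.gen unchanged); reused cached -4 without running.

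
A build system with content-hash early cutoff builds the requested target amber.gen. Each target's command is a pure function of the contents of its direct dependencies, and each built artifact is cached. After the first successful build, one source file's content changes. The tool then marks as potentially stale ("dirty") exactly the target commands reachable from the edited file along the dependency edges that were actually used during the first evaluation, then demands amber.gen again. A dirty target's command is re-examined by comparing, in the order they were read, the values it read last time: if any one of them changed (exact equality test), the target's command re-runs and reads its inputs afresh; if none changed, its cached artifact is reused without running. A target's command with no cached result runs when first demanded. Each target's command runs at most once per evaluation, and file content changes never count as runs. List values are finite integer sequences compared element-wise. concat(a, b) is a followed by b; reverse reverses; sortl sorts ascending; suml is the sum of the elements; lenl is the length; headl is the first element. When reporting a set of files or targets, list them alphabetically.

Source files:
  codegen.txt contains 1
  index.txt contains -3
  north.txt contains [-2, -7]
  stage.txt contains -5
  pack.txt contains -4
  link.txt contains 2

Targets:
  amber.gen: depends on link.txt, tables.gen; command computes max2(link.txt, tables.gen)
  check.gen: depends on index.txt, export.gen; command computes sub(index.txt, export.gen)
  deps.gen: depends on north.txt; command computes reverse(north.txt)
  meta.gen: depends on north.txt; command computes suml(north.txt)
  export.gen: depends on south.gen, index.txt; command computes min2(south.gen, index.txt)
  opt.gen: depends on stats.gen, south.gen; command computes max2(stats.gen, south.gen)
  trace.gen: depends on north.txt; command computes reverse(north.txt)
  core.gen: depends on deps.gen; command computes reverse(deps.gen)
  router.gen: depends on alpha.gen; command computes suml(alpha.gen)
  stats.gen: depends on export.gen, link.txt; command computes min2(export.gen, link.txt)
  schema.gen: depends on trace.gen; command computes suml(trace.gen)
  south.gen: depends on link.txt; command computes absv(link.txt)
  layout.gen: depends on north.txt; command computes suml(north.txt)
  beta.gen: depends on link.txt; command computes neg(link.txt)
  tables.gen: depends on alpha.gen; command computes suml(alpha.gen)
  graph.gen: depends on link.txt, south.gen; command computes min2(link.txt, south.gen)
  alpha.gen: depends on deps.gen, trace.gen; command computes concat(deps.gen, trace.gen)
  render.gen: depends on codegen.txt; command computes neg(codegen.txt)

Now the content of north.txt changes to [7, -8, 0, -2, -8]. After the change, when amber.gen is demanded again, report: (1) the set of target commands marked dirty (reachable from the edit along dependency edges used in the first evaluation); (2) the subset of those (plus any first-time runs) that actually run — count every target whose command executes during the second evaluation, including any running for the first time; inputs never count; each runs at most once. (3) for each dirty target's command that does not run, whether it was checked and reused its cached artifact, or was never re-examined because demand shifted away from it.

First evaluation (everything demanded from the output):
  deps.gen = reverse([-2, -7]) = [-7, -2]
  trace.gen = reverse([-2, -7]) = [-7, -2]
  alpha.gen = concat([-7, -2], [-7, -2]) = [-7, -2, -7, -2]
  tables.gen = suml([-7, -2, -7, -2]) = -18
  amber.gen = max2(2, -18) = 2

Propagation after the edit:
  deps.gen: runs — north.txt [-2, -7]->[7, -8, 0, -2, -8]; result [-8, -2, 0, -8, 7].
  trace.gen: runs — north.txt [-2, -7]->[7, -8, 0, -2, -8]; result [-8, -2, 0, -8, 7].
  alpha.gen: runs — deps.gen [-7, -2]->[-8, -2, 0, -8, 7]; trace.gen [-7, -2]->[-8, -2, 0, -8, 7]; result [-8, -2, 0, -8, 7, -8, -2, 0, -8, 7].
  tables.gen: runs — alpha.gen [-7, -2, -7, -2]->[-8, -2, 0, -8, 7, -8, -2, 0, -8, 7]; result -22.
  amber.gen: runs — tables.gen -18->-22; result 2 (same value as before).

Marked dirty: alpha.gen, amber.gen, deps.gen, tables.gen, trace.gen.
Target commands that run: alpha.gen, amber.gen, deps.gen, tables.gen, trace.gen — 5 in total.
Every dirty target's command ran.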